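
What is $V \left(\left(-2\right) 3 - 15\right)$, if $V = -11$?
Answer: $231$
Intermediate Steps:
$V \left(\left(-2\right) 3 - 15\right) = - 11 \left(\left(-2\right) 3 - 15\right) = - 11 \left(-6 - 15\right) = \left(-11\right) \left(-21\right) = 231$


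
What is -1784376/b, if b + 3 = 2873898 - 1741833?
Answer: -297396/188677 ≈ -1.5762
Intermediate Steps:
b = 1132062 (b = -3 + (2873898 - 1741833) = -3 + 1132065 = 1132062)
-1784376/b = -1784376/1132062 = -1784376*1/1132062 = -297396/188677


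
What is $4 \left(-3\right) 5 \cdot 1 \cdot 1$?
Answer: $-60$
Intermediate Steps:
$4 \left(-3\right) 5 \cdot 1 \cdot 1 = - 12 \cdot 5 \cdot 1 = \left(-12\right) 5 = -60$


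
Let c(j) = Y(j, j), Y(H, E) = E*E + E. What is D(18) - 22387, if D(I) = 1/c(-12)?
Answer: -2955083/132 ≈ -22387.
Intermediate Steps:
Y(H, E) = E + E**2 (Y(H, E) = E**2 + E = E + E**2)
c(j) = j*(1 + j)
D(I) = 1/132 (D(I) = 1/(-12*(1 - 12)) = 1/(-12*(-11)) = 1/132)
D(18) - 22387 = 1/132 - 22387 = -2955083/132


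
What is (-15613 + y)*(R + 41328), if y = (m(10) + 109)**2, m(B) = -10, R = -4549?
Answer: -213759548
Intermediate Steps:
y = 9801 (y = (-10 + 109)**2 = 99**2 = 9801)
(-15613 + y)*(R + 41328) = (-15613 + 9801)*(-4549 + 41328) = -5812*36779 = -213759548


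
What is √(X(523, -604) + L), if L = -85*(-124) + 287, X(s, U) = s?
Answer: 5*√454 ≈ 106.54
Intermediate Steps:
L = 10827 (L = 10540 + 287 = 10827)
√(X(523, -604) + L) = √(523 + 10827) = √11350 = 5*√454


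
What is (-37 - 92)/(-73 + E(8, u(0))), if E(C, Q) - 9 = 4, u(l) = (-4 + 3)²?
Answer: 43/20 ≈ 2.1500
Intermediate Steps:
u(l) = 1 (u(l) = (-1)² = 1)
E(C, Q) = 13 (E(C, Q) = 9 + 4 = 13)
(-37 - 92)/(-73 + E(8, u(0))) = (-37 - 92)/(-73 + 13) = -129/(-60) = -1/60*(-129) = 43/20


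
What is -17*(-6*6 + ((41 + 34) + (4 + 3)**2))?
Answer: -1496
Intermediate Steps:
-17*(-6*6 + ((41 + 34) + (4 + 3)**2)) = -17*(-36 + (75 + 7**2)) = -17*(-36 + (75 + 49)) = -17*(-36 + 124) = -17*88 = -1496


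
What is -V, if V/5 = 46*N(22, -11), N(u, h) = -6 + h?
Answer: 3910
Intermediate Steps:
V = -3910 (V = 5*(46*(-6 - 11)) = 5*(46*(-17)) = 5*(-782) = -3910)
-V = -1*(-3910) = 3910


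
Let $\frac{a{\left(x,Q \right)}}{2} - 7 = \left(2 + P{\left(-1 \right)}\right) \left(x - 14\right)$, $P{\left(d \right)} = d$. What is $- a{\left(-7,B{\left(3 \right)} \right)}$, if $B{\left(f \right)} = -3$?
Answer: $28$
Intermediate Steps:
$a{\left(x,Q \right)} = -14 + 2 x$ ($a{\left(x,Q \right)} = 14 + 2 \left(2 - 1\right) \left(x - 14\right) = 14 + 2 \cdot 1 \left(-14 + x\right) = 14 + 2 \left(-14 + x\right) = 14 + \left(-28 + 2 x\right) = -14 + 2 x$)
$- a{\left(-7,B{\left(3 \right)} \right)} = - (-14 + 2 \left(-7\right)) = - (-14 - 14) = \left(-1\right) \left(-28\right) = 28$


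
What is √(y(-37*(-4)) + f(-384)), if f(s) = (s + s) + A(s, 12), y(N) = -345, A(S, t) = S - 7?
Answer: 4*I*√94 ≈ 38.781*I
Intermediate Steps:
A(S, t) = -7 + S
f(s) = -7 + 3*s (f(s) = (s + s) + (-7 + s) = 2*s + (-7 + s) = -7 + 3*s)
√(y(-37*(-4)) + f(-384)) = √(-345 + (-7 + 3*(-384))) = √(-345 + (-7 - 1152)) = √(-345 - 1159) = √(-1504) = 4*I*√94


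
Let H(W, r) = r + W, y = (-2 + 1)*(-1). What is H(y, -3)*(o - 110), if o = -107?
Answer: 434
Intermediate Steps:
y = 1 (y = -1*(-1) = 1)
H(W, r) = W + r
H(y, -3)*(o - 110) = (1 - 3)*(-107 - 110) = -2*(-217) = 434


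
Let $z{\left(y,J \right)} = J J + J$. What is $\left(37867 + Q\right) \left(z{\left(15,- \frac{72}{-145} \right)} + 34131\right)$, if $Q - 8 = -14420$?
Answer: $\frac{3366354946209}{4205} \approx 8.0056 \cdot 10^{8}$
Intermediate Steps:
$Q = -14412$ ($Q = 8 - 14420 = -14412$)
$z{\left(y,J \right)} = J + J^{2}$ ($z{\left(y,J \right)} = J^{2} + J = J + J^{2}$)
$\left(37867 + Q\right) \left(z{\left(15,- \frac{72}{-145} \right)} + 34131\right) = \left(37867 - 14412\right) \left(- \frac{72}{-145} \left(1 - \frac{72}{-145}\right) + 34131\right) = 23455 \left(\left(-72\right) \left(- \frac{1}{145}\right) \left(1 - - \frac{72}{145}\right) + 34131\right) = 23455 \left(\frac{72 \left(1 + \frac{72}{145}\right)}{145} + 34131\right) = 23455 \left(\frac{72}{145} \cdot \frac{217}{145} + 34131\right) = 23455 \left(\frac{15624}{21025} + 34131\right) = 23455 \cdot \frac{717619899}{21025} = \frac{3366354946209}{4205}$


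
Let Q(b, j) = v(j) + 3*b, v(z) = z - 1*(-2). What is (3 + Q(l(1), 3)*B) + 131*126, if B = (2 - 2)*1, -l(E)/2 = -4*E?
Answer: 16509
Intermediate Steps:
l(E) = 8*E (l(E) = -(-8)*E = 8*E)
v(z) = 2 + z (v(z) = z + 2 = 2 + z)
B = 0 (B = 0*1 = 0)
Q(b, j) = 2 + j + 3*b (Q(b, j) = (2 + j) + 3*b = 2 + j + 3*b)
(3 + Q(l(1), 3)*B) + 131*126 = (3 + (2 + 3 + 3*(8*1))*0) + 131*126 = (3 + (2 + 3 + 3*8)*0) + 16506 = (3 + (2 + 3 + 24)*0) + 16506 = (3 + 29*0) + 16506 = (3 + 0) + 16506 = 3 + 16506 = 16509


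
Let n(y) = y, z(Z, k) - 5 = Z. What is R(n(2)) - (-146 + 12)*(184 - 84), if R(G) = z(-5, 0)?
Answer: 13400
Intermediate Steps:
z(Z, k) = 5 + Z
R(G) = 0 (R(G) = 5 - 5 = 0)
R(n(2)) - (-146 + 12)*(184 - 84) = 0 - (-146 + 12)*(184 - 84) = 0 - (-134)*100 = 0 - 1*(-13400) = 0 + 13400 = 13400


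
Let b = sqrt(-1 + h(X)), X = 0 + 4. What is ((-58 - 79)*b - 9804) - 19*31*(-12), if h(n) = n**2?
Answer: -2736 - 137*sqrt(15) ≈ -3266.6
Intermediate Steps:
X = 4
b = sqrt(15) (b = sqrt(-1 + 4**2) = sqrt(-1 + 16) = sqrt(15) ≈ 3.8730)
((-58 - 79)*b - 9804) - 19*31*(-12) = ((-58 - 79)*sqrt(15) - 9804) - 19*31*(-12) = (-137*sqrt(15) - 9804) - 589*(-12) = (-9804 - 137*sqrt(15)) + 7068 = -2736 - 137*sqrt(15)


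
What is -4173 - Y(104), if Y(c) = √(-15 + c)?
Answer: -4173 - √89 ≈ -4182.4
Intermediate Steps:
-4173 - Y(104) = -4173 - √(-15 + 104) = -4173 - √89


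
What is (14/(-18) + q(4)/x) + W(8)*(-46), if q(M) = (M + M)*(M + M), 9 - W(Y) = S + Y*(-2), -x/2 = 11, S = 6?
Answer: -86891/99 ≈ -877.69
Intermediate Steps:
x = -22 (x = -2*11 = -22)
W(Y) = 3 + 2*Y (W(Y) = 9 - (6 + Y*(-2)) = 9 - (6 - 2*Y) = 9 + (-6 + 2*Y) = 3 + 2*Y)
q(M) = 4*M**2 (q(M) = (2*M)*(2*M) = 4*M**2)
(14/(-18) + q(4)/x) + W(8)*(-46) = (14/(-18) + (4*4**2)/(-22)) + (3 + 2*8)*(-46) = (14*(-1/18) + (4*16)*(-1/22)) + (3 + 16)*(-46) = (-7/9 + 64*(-1/22)) + 19*(-46) = (-7/9 - 32/11) - 874 = -365/99 - 874 = -86891/99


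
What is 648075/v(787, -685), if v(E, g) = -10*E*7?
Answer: -129615/11018 ≈ -11.764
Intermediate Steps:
v(E, g) = -70*E
648075/v(787, -685) = 648075/((-70*787)) = 648075/(-55090) = 648075*(-1/55090) = -129615/11018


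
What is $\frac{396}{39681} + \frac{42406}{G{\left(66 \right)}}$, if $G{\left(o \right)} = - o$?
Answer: $- \frac{93482575}{145497} \approx -642.5$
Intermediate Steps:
$\frac{396}{39681} + \frac{42406}{G{\left(66 \right)}} = \frac{396}{39681} + \frac{42406}{\left(-1\right) 66} = 396 \cdot \frac{1}{39681} + \frac{42406}{-66} = \frac{44}{4409} + 42406 \left(- \frac{1}{66}\right) = \frac{44}{4409} - \frac{21203}{33} = - \frac{93482575}{145497}$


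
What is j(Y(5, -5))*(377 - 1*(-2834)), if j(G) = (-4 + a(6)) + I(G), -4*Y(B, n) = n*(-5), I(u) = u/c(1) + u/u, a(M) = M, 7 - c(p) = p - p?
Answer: 189449/28 ≈ 6766.0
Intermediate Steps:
c(p) = 7 (c(p) = 7 - (p - p) = 7 - 1*0 = 7 + 0 = 7)
I(u) = 1 + u/7 (I(u) = u/7 + u/u = u*(⅐) + 1 = u/7 + 1 = 1 + u/7)
Y(B, n) = 5*n/4 (Y(B, n) = -n*(-5)/4 = -(-5)*n/4 = 5*n/4)
j(G) = 3 + G/7 (j(G) = (-4 + 6) + (1 + G/7) = 2 + (1 + G/7) = 3 + G/7)
j(Y(5, -5))*(377 - 1*(-2834)) = (3 + ((5/4)*(-5))/7)*(377 - 1*(-2834)) = (3 + (⅐)*(-25/4))*(377 + 2834) = (3 - 25/28)*3211 = (59/28)*3211 = 189449/28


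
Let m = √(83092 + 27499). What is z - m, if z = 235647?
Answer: 235647 - √110591 ≈ 2.3531e+5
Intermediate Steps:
m = √110591 ≈ 332.55
z - m = 235647 - √110591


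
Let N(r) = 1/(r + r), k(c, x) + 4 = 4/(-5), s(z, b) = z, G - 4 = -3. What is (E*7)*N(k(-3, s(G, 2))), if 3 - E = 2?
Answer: -35/48 ≈ -0.72917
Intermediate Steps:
E = 1 (E = 3 - 1*2 = 3 - 2 = 1)
G = 1 (G = 4 - 3 = 1)
k(c, x) = -24/5 (k(c, x) = -4 + 4/(-5) = -4 + 4*(-1/5) = -4 - 4/5 = -24/5)
N(r) = 1/(2*r)
(E*7)*N(k(-3, s(G, 2))) = (1*7)*(1/(2*(-24/5))) = 7*((1/2)*(-5/24)) = 7*(-5/48) = -35/48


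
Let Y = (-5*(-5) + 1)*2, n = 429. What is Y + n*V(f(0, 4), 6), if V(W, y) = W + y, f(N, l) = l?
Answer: 4342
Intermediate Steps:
Y = 52 (Y = (25 + 1)*2 = 26*2 = 52)
Y + n*V(f(0, 4), 6) = 52 + 429*(4 + 6) = 52 + 429*10 = 52 + 4290 = 4342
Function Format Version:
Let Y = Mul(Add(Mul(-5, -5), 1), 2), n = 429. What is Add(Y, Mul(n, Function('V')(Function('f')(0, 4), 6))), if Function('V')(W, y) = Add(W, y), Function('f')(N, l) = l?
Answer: 4342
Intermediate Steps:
Y = 52 (Y = Mul(Add(25, 1), 2) = Mul(26, 2) = 52)
Add(Y, Mul(n, Function('V')(Function('f')(0, 4), 6))) = Add(52, Mul(429, Add(4, 6))) = Add(52, Mul(429, 10)) = Add(52, 4290) = 4342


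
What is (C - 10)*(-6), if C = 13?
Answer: -18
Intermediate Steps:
(C - 10)*(-6) = (13 - 10)*(-6) = 3*(-6) = -18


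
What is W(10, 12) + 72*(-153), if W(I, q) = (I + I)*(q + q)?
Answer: -10536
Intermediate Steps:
W(I, q) = 4*I*q (W(I, q) = (2*I)*(2*q) = 4*I*q)
W(10, 12) + 72*(-153) = 4*10*12 + 72*(-153) = 480 - 11016 = -10536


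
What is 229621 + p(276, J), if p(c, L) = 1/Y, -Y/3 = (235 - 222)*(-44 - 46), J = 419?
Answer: 805969711/3510 ≈ 2.2962e+5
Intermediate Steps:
Y = 3510 (Y = -3*(235 - 222)*(-44 - 46) = -39*(-90) = -3*(-1170) = 3510)
p(c, L) = 1/3510
229621 + p(276, J) = 229621 + 1/3510 = 805969711/3510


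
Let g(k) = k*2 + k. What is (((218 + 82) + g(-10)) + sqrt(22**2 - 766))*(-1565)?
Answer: -422550 - 1565*I*sqrt(282) ≈ -4.2255e+5 - 26281.0*I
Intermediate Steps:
g(k) = 3*k (g(k) = 2*k + k = 3*k)
(((218 + 82) + g(-10)) + sqrt(22**2 - 766))*(-1565) = (((218 + 82) + 3*(-10)) + sqrt(22**2 - 766))*(-1565) = ((300 - 30) + sqrt(484 - 766))*(-1565) = (270 + sqrt(-282))*(-1565) = (270 + I*sqrt(282))*(-1565) = -422550 - 1565*I*sqrt(282)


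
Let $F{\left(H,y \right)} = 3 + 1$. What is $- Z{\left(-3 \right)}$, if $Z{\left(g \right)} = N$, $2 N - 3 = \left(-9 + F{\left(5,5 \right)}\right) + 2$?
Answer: $0$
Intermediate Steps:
$F{\left(H,y \right)} = 4$
$N = 0$ ($N = \frac{3}{2} + \frac{\left(-9 + 4\right) + 2}{2} = \frac{3}{2} + \frac{-5 + 2}{2} = \frac{3}{2} + \frac{1}{2} \left(-3\right) = \frac{3}{2} - \frac{3}{2} = 0$)
$Z{\left(g \right)} = 0$
$- Z{\left(-3 \right)} = \left(-1\right) 0 = 0$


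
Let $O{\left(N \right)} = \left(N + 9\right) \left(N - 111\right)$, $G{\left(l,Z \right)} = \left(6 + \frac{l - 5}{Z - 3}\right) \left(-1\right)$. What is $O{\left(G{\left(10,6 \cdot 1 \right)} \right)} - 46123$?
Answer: $- \frac{416531}{9} \approx -46281.0$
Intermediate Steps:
$G{\left(l,Z \right)} = -6 - \frac{-5 + l}{-3 + Z}$ ($G{\left(l,Z \right)} = \left(6 + \frac{-5 + l}{-3 + Z}\right) \left(-1\right) = -6 - \frac{-5 + l}{-3 + Z}$)
$O{\left(N \right)} = \left(-111 + N\right) \left(9 + N\right)$ ($O{\left(N \right)} = \left(9 + N\right) \left(-111 + N\right) = \left(-111 + N\right) \left(9 + N\right)$)
$O{\left(G{\left(10,6 \cdot 1 \right)} \right)} - 46123 = \left(-999 + \left(\frac{23 - 10 - 6 \cdot 6 \cdot 1}{-3 + 6 \cdot 1}\right)^{2} - 102 \frac{23 - 10 - 6 \cdot 6 \cdot 1}{-3 + 6 \cdot 1}\right) - 46123 = \left(-999 + \left(\frac{23 - 10 - 36}{-3 + 6}\right)^{2} - 102 \frac{23 - 10 - 36}{-3 + 6}\right) - 46123 = \left(-999 + \left(\frac{23 - 10 - 36}{3}\right)^{2} - 102 \frac{23 - 10 - 36}{3}\right) - 46123 = \left(-999 + \left(\frac{1}{3} \left(-23\right)\right)^{2} - 102 \cdot \frac{1}{3} \left(-23\right)\right) - 46123 = \left(-999 + \left(- \frac{23}{3}\right)^{2} - -782\right) - 46123 = \left(-999 + \frac{529}{9} + 782\right) - 46123 = - \frac{1424}{9} - 46123 = - \frac{416531}{9}$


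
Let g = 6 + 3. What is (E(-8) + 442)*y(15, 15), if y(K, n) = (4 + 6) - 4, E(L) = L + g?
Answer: 2658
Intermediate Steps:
g = 9
E(L) = 9 + L (E(L) = L + 9 = 9 + L)
y(K, n) = 6 (y(K, n) = 10 - 4 = 6)
(E(-8) + 442)*y(15, 15) = ((9 - 8) + 442)*6 = (1 + 442)*6 = 443*6 = 2658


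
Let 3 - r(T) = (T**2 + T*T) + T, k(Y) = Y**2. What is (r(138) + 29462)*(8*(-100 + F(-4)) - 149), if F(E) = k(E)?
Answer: 7192781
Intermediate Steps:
F(E) = E**2
r(T) = 3 - T - 2*T**2 (r(T) = 3 - ((T**2 + T*T) + T) = 3 - ((T**2 + T**2) + T) = 3 - (2*T**2 + T) = 3 - (T + 2*T**2) = 3 + (-T - 2*T**2) = 3 - T - 2*T**2)
(r(138) + 29462)*(8*(-100 + F(-4)) - 149) = ((3 - 1*138 - 2*138**2) + 29462)*(8*(-100 + (-4)**2) - 149) = ((3 - 138 - 2*19044) + 29462)*(8*(-100 + 16) - 149) = ((3 - 138 - 38088) + 29462)*(8*(-84) - 149) = (-38223 + 29462)*(-672 - 149) = -8761*(-821) = 7192781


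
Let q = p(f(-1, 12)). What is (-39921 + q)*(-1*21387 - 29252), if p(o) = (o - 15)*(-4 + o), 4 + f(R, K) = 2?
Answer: 2016394341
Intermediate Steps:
f(R, K) = -2 (f(R, K) = -4 + 2 = -2)
p(o) = (-15 + o)*(-4 + o)
q = 102 (q = 60 + (-2)² - 19*(-2) = 60 + 4 + 38 = 102)
(-39921 + q)*(-1*21387 - 29252) = (-39921 + 102)*(-1*21387 - 29252) = -39819*(-21387 - 29252) = -39819*(-50639) = 2016394341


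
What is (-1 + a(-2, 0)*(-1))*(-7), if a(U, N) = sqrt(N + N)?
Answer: 7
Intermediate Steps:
a(U, N) = sqrt(2)*sqrt(N) (a(U, N) = sqrt(2*N) = sqrt(2)*sqrt(N))
(-1 + a(-2, 0)*(-1))*(-7) = (-1 + (sqrt(2)*sqrt(0))*(-1))*(-7) = (-1 + (sqrt(2)*0)*(-1))*(-7) = (-1 + 0*(-1))*(-7) = (-1 + 0)*(-7) = -1*(-7) = 7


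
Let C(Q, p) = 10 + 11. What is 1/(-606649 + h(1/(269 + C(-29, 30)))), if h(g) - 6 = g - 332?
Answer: -290/176022749 ≈ -1.6475e-6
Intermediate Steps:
C(Q, p) = 21
h(g) = -326 + g (h(g) = 6 + (g - 332) = 6 + (-332 + g) = -326 + g)
1/(-606649 + h(1/(269 + C(-29, 30)))) = 1/(-606649 + (-326 + 1/(269 + 21))) = 1/(-606649 + (-326 + 1/290)) = 1/(-606649 - 94539/290) = 1/(-176022749/290) = -290/176022749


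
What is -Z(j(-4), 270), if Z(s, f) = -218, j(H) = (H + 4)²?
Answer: 218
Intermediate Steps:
j(H) = (4 + H)²
-Z(j(-4), 270) = -1*(-218) = 218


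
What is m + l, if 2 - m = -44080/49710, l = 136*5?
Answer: 3394630/4971 ≈ 682.89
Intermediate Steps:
l = 680
m = 14350/4971 (m = 2 - (-44080)/49710 = 2 - 1*(-4408/4971) = 2 + 4408/4971 = 14350/4971 ≈ 2.8867)
m + l = 14350/4971 + 680 = 3394630/4971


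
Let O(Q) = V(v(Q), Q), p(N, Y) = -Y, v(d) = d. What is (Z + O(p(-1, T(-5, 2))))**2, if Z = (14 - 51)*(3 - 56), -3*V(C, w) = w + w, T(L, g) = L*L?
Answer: 35200489/9 ≈ 3.9112e+6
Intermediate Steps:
T(L, g) = L**2
V(C, w) = -2*w/3 (V(C, w) = -(w + w)/3 = -2*w/3)
O(Q) = -2*Q/3
Z = 1961 (Z = -37*(-53) = 1961)
(Z + O(p(-1, T(-5, 2))))**2 = (1961 - (-2)*(-5)**2/3)**2 = (1961 - (-2)*25/3)**2 = (1961 - 2/3*(-25))**2 = (1961 + 50/3)**2 = (5933/3)**2 = 35200489/9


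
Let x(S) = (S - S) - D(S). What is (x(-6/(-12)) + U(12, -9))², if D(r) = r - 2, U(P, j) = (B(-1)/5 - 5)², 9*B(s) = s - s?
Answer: 2809/4 ≈ 702.25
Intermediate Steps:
B(s) = 0 (B(s) = (s - s)/9 = (⅑)*0 = 0)
U(P, j) = 25 (U(P, j) = (0/5 - 5)² = (0*(⅕) - 5)² = (0 - 5)² = (-5)² = 25)
D(r) = -2 + r
x(S) = 2 - S (x(S) = (S - S) - (-2 + S) = 0 + (2 - S) = 2 - S)
(x(-6/(-12)) + U(12, -9))² = ((2 - (-6)/(-12)) + 25)² = ((2 - (-6)*(-1)/12) + 25)² = ((2 - 1*½) + 25)² = ((2 - ½) + 25)² = (3/2 + 25)² = (53/2)² = 2809/4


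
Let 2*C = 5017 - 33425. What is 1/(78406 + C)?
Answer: 1/64202 ≈ 1.5576e-5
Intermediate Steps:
C = -14204 (C = (5017 - 33425)/2 = (½)*(-28408) = -14204)
1/(78406 + C) = 1/(78406 - 14204) = 1/64202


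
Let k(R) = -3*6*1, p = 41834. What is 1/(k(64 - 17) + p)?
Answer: 1/41816 ≈ 2.3914e-5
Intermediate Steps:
k(R) = -18 (k(R) = -18*1 = -18)
1/(k(64 - 17) + p) = 1/(-18 + 41834) = 1/41816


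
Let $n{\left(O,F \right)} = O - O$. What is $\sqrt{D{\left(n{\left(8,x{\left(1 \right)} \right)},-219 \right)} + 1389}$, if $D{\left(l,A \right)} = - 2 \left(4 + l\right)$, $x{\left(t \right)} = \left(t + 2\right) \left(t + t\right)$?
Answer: $\sqrt{1381} \approx 37.162$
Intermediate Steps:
$x{\left(t \right)} = 2 t \left(2 + t\right)$ ($x{\left(t \right)} = \left(2 + t\right) 2 t = 2 t \left(2 + t\right)$)
$n{\left(O,F \right)} = 0$
$D{\left(l,A \right)} = -8 - 2 l$
$\sqrt{D{\left(n{\left(8,x{\left(1 \right)} \right)},-219 \right)} + 1389} = \sqrt{\left(-8 - 0\right) + 1389} = \sqrt{\left(-8 + 0\right) + 1389} = \sqrt{-8 + 1389} = \sqrt{1381}$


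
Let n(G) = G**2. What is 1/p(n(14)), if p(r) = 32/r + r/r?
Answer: 49/57 ≈ 0.85965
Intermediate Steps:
p(r) = 1 + 32/r (p(r) = 32/r + 1 = 1 + 32/r)
1/p(n(14)) = 1/((32 + 14**2)/(14**2)) = 1/((32 + 196)/196) = 1/((1/196)*228) = 1/(57/49) = 49/57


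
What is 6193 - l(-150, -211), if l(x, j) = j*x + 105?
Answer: -25562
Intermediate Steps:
l(x, j) = 105 + j*x
6193 - l(-150, -211) = 6193 - (105 - 211*(-150)) = 6193 - (105 + 31650) = 6193 - 1*31755 = 6193 - 31755 = -25562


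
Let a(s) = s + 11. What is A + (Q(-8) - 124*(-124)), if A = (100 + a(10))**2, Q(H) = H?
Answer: 30009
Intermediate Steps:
a(s) = 11 + s
A = 14641 (A = (100 + (11 + 10))**2 = (100 + 21)**2 = 121**2 = 14641)
A + (Q(-8) - 124*(-124)) = 14641 + (-8 - 124*(-124)) = 14641 + (-8 + 15376) = 14641 + 15368 = 30009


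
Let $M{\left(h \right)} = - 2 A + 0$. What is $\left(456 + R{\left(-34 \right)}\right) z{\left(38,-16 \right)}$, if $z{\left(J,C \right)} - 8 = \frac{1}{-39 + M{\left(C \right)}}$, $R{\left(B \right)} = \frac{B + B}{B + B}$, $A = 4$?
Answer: $\frac{171375}{47} \approx 3646.3$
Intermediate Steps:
$M{\left(h \right)} = -8$ ($M{\left(h \right)} = \left(-2\right) 4 + 0 = -8 + 0 = -8$)
$R{\left(B \right)} = 1$ ($R{\left(B \right)} = \frac{2 B}{2 B} = 2 B \frac{1}{2 B} = 1$)
$z{\left(J,C \right)} = \frac{375}{47}$ ($z{\left(J,C \right)} = 8 + \frac{1}{-39 - 8} = 8 + \frac{1}{-47} = 8 - \frac{1}{47} = \frac{375}{47}$)
$\left(456 + R{\left(-34 \right)}\right) z{\left(38,-16 \right)} = \left(456 + 1\right) \frac{375}{47} = 457 \cdot \frac{375}{47} = \frac{171375}{47}$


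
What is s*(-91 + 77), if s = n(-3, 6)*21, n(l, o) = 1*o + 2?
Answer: -2352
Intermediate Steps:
n(l, o) = 2 + o (n(l, o) = o + 2 = 2 + o)
s = 168 (s = (2 + 6)*21 = 8*21 = 168)
s*(-91 + 77) = 168*(-91 + 77) = 168*(-14) = -2352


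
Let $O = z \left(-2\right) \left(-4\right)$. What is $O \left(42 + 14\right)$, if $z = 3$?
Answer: $1344$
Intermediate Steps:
$O = 24$ ($O = 3 \left(-2\right) \left(-4\right) = \left(-6\right) \left(-4\right) = 24$)
$O \left(42 + 14\right) = 24 \left(42 + 14\right) = 24 \cdot 56 = 1344$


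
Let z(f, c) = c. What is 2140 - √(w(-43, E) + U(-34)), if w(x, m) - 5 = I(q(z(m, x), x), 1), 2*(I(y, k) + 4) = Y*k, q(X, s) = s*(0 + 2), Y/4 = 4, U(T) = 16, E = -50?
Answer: 2135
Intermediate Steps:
Y = 16 (Y = 4*4 = 16)
q(X, s) = 2*s (q(X, s) = s*2 = 2*s)
I(y, k) = -4 + 8*k (I(y, k) = -4 + (16*k)/2 = -4 + 8*k)
w(x, m) = 9 (w(x, m) = 5 + (-4 + 8*1) = 5 + (-4 + 8) = 5 + 4 = 9)
2140 - √(w(-43, E) + U(-34)) = 2140 - √(9 + 16) = 2140 - √25 = 2140 - 1*5 = 2140 - 5 = 2135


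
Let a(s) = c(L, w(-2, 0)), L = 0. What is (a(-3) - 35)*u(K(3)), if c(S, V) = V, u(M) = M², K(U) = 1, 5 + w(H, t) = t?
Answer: -40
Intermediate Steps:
w(H, t) = -5 + t
a(s) = -5 (a(s) = -5 + 0 = -5)
(a(-3) - 35)*u(K(3)) = (-5 - 35)*1² = -40*1 = -40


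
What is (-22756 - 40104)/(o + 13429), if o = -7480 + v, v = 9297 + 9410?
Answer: -15715/6164 ≈ -2.5495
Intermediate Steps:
v = 18707
o = 11227 (o = -7480 + 18707 = 11227)
(-22756 - 40104)/(o + 13429) = (-22756 - 40104)/(11227 + 13429) = -62860/24656 = -62860*1/24656 = -15715/6164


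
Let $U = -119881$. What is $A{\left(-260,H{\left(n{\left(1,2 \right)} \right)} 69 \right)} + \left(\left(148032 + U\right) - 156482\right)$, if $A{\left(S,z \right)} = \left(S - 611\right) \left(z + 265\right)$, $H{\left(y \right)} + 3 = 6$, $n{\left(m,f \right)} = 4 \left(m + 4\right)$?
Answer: $-539443$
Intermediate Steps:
$n{\left(m,f \right)} = 16 + 4 m$ ($n{\left(m,f \right)} = 4 \left(4 + m\right) = 16 + 4 m$)
$H{\left(y \right)} = 3$ ($H{\left(y \right)} = -3 + 6 = 3$)
$A{\left(S,z \right)} = \left(-611 + S\right) \left(265 + z\right)$
$A{\left(-260,H{\left(n{\left(1,2 \right)} \right)} 69 \right)} + \left(\left(148032 + U\right) - 156482\right) = \left(-161915 - 611 \cdot 3 \cdot 69 + 265 \left(-260\right) - 260 \cdot 3 \cdot 69\right) + \left(\left(148032 - 119881\right) - 156482\right) = \left(-161915 - 126477 - 68900 - 53820\right) + \left(28151 - 156482\right) = \left(-161915 - 126477 - 68900 - 53820\right) - 128331 = -411112 - 128331 = -539443$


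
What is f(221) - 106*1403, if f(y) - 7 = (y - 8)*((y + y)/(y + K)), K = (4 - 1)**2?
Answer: -17054692/115 ≈ -1.4830e+5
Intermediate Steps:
K = 9 (K = 3**2 = 9)
f(y) = 7 + 2*y*(-8 + y)/(9 + y) (f(y) = 7 + (y - 8)*((y + y)/(y + 9)) = 7 + (-8 + y)*((2*y)/(9 + y)) = 7 + (-8 + y)*(2*y/(9 + y)) = 7 + 2*y*(-8 + y)/(9 + y))
f(221) - 106*1403 = (63 - 9*221 + 2*221**2)/(9 + 221) - 106*1403 = (63 - 1989 + 2*48841)/230 - 1*148718 = (63 - 1989 + 97682)/230 - 148718 = (1/230)*95756 - 148718 = 47878/115 - 148718 = -17054692/115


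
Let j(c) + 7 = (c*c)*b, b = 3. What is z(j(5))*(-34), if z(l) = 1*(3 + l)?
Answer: -2414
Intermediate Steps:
j(c) = -7 + 3*c² (j(c) = -7 + (c*c)*3 = -7 + c²*3 = -7 + 3*c²)
z(l) = 3 + l
z(j(5))*(-34) = (3 + (-7 + 3*5²))*(-34) = (3 + (-7 + 3*25))*(-34) = (3 + (-7 + 75))*(-34) = (3 + 68)*(-34) = 71*(-34) = -2414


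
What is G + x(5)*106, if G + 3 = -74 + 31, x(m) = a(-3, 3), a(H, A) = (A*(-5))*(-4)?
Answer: 6314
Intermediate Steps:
a(H, A) = 20*A (a(H, A) = -5*A*(-4) = 20*A)
x(m) = 60 (x(m) = 20*3 = 60)
G = -46 (G = -3 + (-74 + 31) = -3 - 43 = -46)
G + x(5)*106 = -46 + 60*106 = -46 + 6360 = 6314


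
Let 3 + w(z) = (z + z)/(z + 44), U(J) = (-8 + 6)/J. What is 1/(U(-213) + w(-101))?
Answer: 4047/2239 ≈ 1.8075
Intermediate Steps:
U(J) = -2/J
w(z) = -3 + 2*z/(44 + z) (w(z) = -3 + (z + z)/(z + 44) = -3 + (2*z)/(44 + z) = -3 + 2*z/(44 + z))
1/(U(-213) + w(-101)) = 1/(-2/(-213) + (-132 - 1*(-101))/(44 - 101)) = 1/(-2*(-1/213) + (-132 + 101)/(-57)) = 1/(2/213 - 1/57*(-31)) = 1/(2/213 + 31/57) = 1/(2239/4047) = 4047/2239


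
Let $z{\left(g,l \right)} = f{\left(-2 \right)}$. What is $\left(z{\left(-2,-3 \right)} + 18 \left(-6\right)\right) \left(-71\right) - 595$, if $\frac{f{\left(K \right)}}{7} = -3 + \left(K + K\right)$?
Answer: $10552$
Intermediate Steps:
$f{\left(K \right)} = -21 + 14 K$ ($f{\left(K \right)} = 7 \left(-3 + \left(K + K\right)\right) = 7 \left(-3 + 2 K\right) = -21 + 14 K$)
$z{\left(g,l \right)} = -49$ ($z{\left(g,l \right)} = -21 + 14 \left(-2\right) = -21 - 28 = -49$)
$\left(z{\left(-2,-3 \right)} + 18 \left(-6\right)\right) \left(-71\right) - 595 = \left(-49 + 18 \left(-6\right)\right) \left(-71\right) - 595 = \left(-49 - 108\right) \left(-71\right) - 595 = \left(-157\right) \left(-71\right) - 595 = 11147 - 595 = 10552$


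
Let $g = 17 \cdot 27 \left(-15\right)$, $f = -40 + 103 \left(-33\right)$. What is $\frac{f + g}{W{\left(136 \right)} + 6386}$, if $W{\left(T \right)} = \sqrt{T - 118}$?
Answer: $- \frac{32964532}{20390489} + \frac{15486 \sqrt{2}}{20390489} \approx -1.6156$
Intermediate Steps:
$W{\left(T \right)} = \sqrt{-118 + T}$
$f = -3439$ ($f = -40 - 3399 = -3439$)
$g = -6885$ ($g = 459 \left(-15\right) = -6885$)
$\frac{f + g}{W{\left(136 \right)} + 6386} = \frac{-3439 - 6885}{\sqrt{-118 + 136} + 6386} = - \frac{10324}{\sqrt{18} + 6386} = - \frac{10324}{3 \sqrt{2} + 6386} = - \frac{10324}{6386 + 3 \sqrt{2}}$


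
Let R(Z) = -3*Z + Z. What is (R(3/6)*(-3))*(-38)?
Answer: -114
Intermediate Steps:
R(Z) = -2*Z
(R(3/6)*(-3))*(-38) = (-6/6*(-3))*(-38) = (-2*½*(-3))*(-38) = -1*(-3)*(-38) = 3*(-38) = -114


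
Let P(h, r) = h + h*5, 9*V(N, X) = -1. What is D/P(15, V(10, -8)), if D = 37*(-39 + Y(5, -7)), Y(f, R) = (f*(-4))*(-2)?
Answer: 37/90 ≈ 0.41111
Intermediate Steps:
Y(f, R) = 8*f (Y(f, R) = -4*f*(-2) = 8*f)
V(N, X) = -⅑ (V(N, X) = (⅑)*(-1) = -⅑)
P(h, r) = 6*h (P(h, r) = h + 5*h = 6*h)
D = 37 (D = 37*(-39 + 8*5) = 37*(-39 + 40) = 37*1 = 37)
D/P(15, V(10, -8)) = 37/((6*15)) = 37/90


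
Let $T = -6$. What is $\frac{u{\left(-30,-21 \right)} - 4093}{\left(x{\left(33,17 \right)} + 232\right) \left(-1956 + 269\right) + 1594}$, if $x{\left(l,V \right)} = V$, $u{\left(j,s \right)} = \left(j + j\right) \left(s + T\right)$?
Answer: $\frac{2473}{418469} \approx 0.0059096$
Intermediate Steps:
$u{\left(j,s \right)} = 2 j \left(-6 + s\right)$ ($u{\left(j,s \right)} = \left(j + j\right) \left(s - 6\right) = 2 j \left(-6 + s\right)$)
$\frac{u{\left(-30,-21 \right)} - 4093}{\left(x{\left(33,17 \right)} + 232\right) \left(-1956 + 269\right) + 1594} = \frac{2 \left(-30\right) \left(-6 - 21\right) - 4093}{\left(17 + 232\right) \left(-1956 + 269\right) + 1594} = \frac{2 \left(-30\right) \left(-27\right) - 4093}{249 \left(-1687\right) + 1594} = \frac{1620 - 4093}{-420063 + 1594} = - \frac{2473}{-418469} = \left(-2473\right) \left(- \frac{1}{418469}\right) = \frac{2473}{418469}$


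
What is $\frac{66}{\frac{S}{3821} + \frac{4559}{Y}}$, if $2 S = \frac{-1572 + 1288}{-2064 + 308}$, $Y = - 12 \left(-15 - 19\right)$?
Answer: $\frac{45169538832}{7647367705} \approx 5.9065$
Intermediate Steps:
$Y = 408$ ($Y = - 12 \left(-15 - 19\right) = \left(-12\right) \left(-34\right) = 408$)
$S = \frac{71}{878}$ ($S = \frac{\left(-1572 + 1288\right) \frac{1}{-2064 + 308}}{2} = \frac{\left(-284\right) \frac{1}{-1756}}{2} = \frac{\left(-284\right) \left(- \frac{1}{1756}\right)}{2} = \frac{1}{2} \cdot \frac{71}{439} = \frac{71}{878} \approx 0.080866$)
$\frac{66}{\frac{S}{3821} + \frac{4559}{Y}} = \frac{66}{\frac{71}{878 \cdot 3821} + \frac{4559}{408}} = \frac{66}{\frac{71}{878} \cdot \frac{1}{3821} + 4559 \cdot \frac{1}{408}} = \frac{66}{\frac{71}{3354838} + \frac{4559}{408}} = \frac{66}{\frac{7647367705}{684386952}} = 66 \cdot \frac{684386952}{7647367705} = \frac{45169538832}{7647367705}$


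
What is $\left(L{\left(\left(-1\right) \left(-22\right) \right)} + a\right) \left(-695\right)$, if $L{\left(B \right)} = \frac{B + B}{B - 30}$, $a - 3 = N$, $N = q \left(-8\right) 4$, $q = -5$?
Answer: $- \frac{218925}{2} \approx -1.0946 \cdot 10^{5}$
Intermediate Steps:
$N = 160$ ($N = \left(-5\right) \left(-8\right) 4 = 40 \cdot 4 = 160$)
$a = 163$ ($a = 3 + 160 = 163$)
$L{\left(B \right)} = \frac{2 B}{-30 + B}$
$\left(L{\left(\left(-1\right) \left(-22\right) \right)} + a\right) \left(-695\right) = \left(\frac{2 \left(\left(-1\right) \left(-22\right)\right)}{-30 - -22} + 163\right) \left(-695\right) = \left(2 \cdot 22 \frac{1}{-30 + 22} + 163\right) \left(-695\right) = \left(2 \cdot 22 \frac{1}{-8} + 163\right) \left(-695\right) = \left(2 \cdot 22 \left(- \frac{1}{8}\right) + 163\right) \left(-695\right) = \left(- \frac{11}{2} + 163\right) \left(-695\right) = \frac{315}{2} \left(-695\right) = - \frac{218925}{2}$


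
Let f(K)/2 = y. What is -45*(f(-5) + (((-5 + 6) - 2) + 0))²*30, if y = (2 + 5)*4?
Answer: -4083750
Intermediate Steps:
y = 28 (y = 7*4 = 28)
f(K) = 56 (f(K) = 2*28 = 56)
-45*(f(-5) + (((-5 + 6) - 2) + 0))²*30 = -45*(56 + (((-5 + 6) - 2) + 0))²*30 = -45*(56 + ((1 - 2) + 0))²*30 = -45*(56 + (-1 + 0))²*30 = -45*(56 - 1)²*30 = -45*55²*30 = -45*3025*30 = -136125*30 = -4083750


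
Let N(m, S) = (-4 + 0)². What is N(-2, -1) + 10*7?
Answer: 86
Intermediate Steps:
N(m, S) = 16 (N(m, S) = (-4)² = 16)
N(-2, -1) + 10*7 = 16 + 10*7 = 16 + 70 = 86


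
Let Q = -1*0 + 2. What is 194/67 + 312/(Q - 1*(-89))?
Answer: 2966/469 ≈ 6.3241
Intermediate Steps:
Q = 2 (Q = 0 + 2 = 2)
194/67 + 312/(Q - 1*(-89)) = 194/67 + 312/(2 - 1*(-89)) = 194*(1/67) + 312/(2 + 89) = 194/67 + 312/91 = 194/67 + 312*(1/91) = 194/67 + 24/7 = 2966/469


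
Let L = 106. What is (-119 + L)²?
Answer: 169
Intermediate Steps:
(-119 + L)² = (-119 + 106)² = (-13)² = 169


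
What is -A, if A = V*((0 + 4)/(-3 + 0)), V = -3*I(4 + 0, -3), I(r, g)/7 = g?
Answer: 84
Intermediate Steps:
I(r, g) = 7*g
V = 63 (V = -21*(-3) = -3*(-21) = 63)
A = -84 (A = 63*((0 + 4)/(-3 + 0)) = 63*(4/(-3)) = 63*(4*(-⅓)) = 63*(-4/3) = -84)
-A = -1*(-84) = 84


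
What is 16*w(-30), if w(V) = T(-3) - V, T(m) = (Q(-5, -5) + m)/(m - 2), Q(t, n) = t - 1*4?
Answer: 2592/5 ≈ 518.40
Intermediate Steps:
Q(t, n) = -4 + t (Q(t, n) = t - 4 = -4 + t)
T(m) = (-9 + m)/(-2 + m) (T(m) = ((-4 - 5) + m)/(m - 2) = (-9 + m)/(-2 + m))
w(V) = 12/5 - V (w(V) = (-9 - 3)/(-2 - 3) - V = -12/(-5) - V = -⅕*(-12) - V = 12/5 - V)
16*w(-30) = 16*(12/5 - 1*(-30)) = 16*(12/5 + 30) = 16*(162/5) = 2592/5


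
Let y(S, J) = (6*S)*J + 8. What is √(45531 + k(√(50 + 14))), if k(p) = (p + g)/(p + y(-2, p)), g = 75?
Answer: √18211985/20 ≈ 213.38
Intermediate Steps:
y(S, J) = 8 + 6*J*S (y(S, J) = 6*J*S + 8 = 8 + 6*J*S)
k(p) = (75 + p)/(8 - 11*p) (k(p) = (p + 75)/(p + (8 + 6*p*(-2))) = (75 + p)/(p + (8 - 12*p)) = (75 + p)/(8 - 11*p))
√(45531 + k(√(50 + 14))) = √(45531 + (75 + √(50 + 14))/(8 - 11*√(50 + 14))) = √(45531 + (75 + √64)/(8 - 11*√64)) = √(45531 + (75 + 8)/(8 - 11*8)) = √(45531 + 83/(8 - 88)) = √(45531 + 83/(-80)) = √(45531 - 1/80*83) = √(45531 - 83/80) = √(3642397/80) = √18211985/20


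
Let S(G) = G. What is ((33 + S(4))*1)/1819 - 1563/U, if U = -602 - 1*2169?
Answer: 173272/296497 ≈ 0.58440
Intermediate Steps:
U = -2771 (U = -602 - 2169 = -2771)
((33 + S(4))*1)/1819 - 1563/U = ((33 + 4)*1)/1819 - 1563/(-2771) = (37*1)*(1/1819) - 1563*(-1/2771) = 37*(1/1819) + 1563/2771 = 37/1819 + 1563/2771 = 173272/296497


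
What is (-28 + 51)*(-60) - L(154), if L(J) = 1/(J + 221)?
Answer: -517501/375 ≈ -1380.0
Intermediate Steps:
L(J) = 1/(221 + J)
(-28 + 51)*(-60) - L(154) = (-28 + 51)*(-60) - 1/(221 + 154) = 23*(-60) - 1/375 = -1380 - 1*1/375 = -1380 - 1/375 = -517501/375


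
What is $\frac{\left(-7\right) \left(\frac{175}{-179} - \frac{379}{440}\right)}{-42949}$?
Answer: $- \frac{1013887}{3382663240} \approx -0.00029973$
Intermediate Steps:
$\frac{\left(-7\right) \left(\frac{175}{-179} - \frac{379}{440}\right)}{-42949} = - 7 \left(175 \left(- \frac{1}{179}\right) - \frac{379}{440}\right) \left(- \frac{1}{42949}\right) = - 7 \left(- \frac{175}{179} - \frac{379}{440}\right) \left(- \frac{1}{42949}\right) = \left(-7\right) \left(- \frac{144841}{78760}\right) \left(- \frac{1}{42949}\right) = \frac{1013887}{78760} \left(- \frac{1}{42949}\right) = - \frac{1013887}{3382663240}$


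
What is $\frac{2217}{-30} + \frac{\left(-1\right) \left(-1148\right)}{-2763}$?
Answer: $- \frac{2053337}{27630} \approx -74.315$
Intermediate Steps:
$\frac{2217}{-30} + \frac{\left(-1\right) \left(-1148\right)}{-2763} = 2217 \left(- \frac{1}{30}\right) + 1148 \left(- \frac{1}{2763}\right) = - \frac{739}{10} - \frac{1148}{2763} = - \frac{2053337}{27630}$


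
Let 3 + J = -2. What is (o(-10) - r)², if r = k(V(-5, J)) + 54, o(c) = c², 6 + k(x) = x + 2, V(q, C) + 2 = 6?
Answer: 2116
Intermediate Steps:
J = -5 (J = -3 - 2 = -5)
V(q, C) = 4 (V(q, C) = -2 + 6 = 4)
k(x) = -4 + x (k(x) = -6 + (x + 2) = -6 + (2 + x) = -4 + x)
r = 54 (r = (-4 + 4) + 54 = 0 + 54 = 54)
(o(-10) - r)² = ((-10)² - 1*54)² = (100 - 54)² = 46² = 2116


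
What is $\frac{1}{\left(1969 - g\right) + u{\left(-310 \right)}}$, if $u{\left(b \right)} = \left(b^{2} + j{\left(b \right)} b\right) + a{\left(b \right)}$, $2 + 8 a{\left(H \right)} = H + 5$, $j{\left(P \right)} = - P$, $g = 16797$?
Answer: $- \frac{8}{118931} \approx -6.7266 \cdot 10^{-5}$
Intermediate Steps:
$a{\left(H \right)} = \frac{3}{8} + \frac{H}{8}$ ($a{\left(H \right)} = - \frac{1}{4} + \frac{H + 5}{8} = - \frac{1}{4} + \frac{5 + H}{8} = - \frac{1}{4} + \left(\frac{5}{8} + \frac{H}{8}\right) = \frac{3}{8} + \frac{H}{8}$)
$u{\left(b \right)} = \frac{3}{8} + \frac{b}{8}$ ($u{\left(b \right)} = \left(b^{2} + - b b\right) + \left(\frac{3}{8} + \frac{b}{8}\right) = \left(b^{2} - b^{2}\right) + \left(\frac{3}{8} + \frac{b}{8}\right) = 0 + \left(\frac{3}{8} + \frac{b}{8}\right) = \frac{3}{8} + \frac{b}{8}$)
$\frac{1}{\left(1969 - g\right) + u{\left(-310 \right)}} = \frac{1}{\left(1969 - 16797\right) + \left(\frac{3}{8} + \frac{1}{8} \left(-310\right)\right)} = \frac{1}{\left(1969 - 16797\right) + \left(\frac{3}{8} - \frac{155}{4}\right)} = \frac{1}{-14828 - \frac{307}{8}} = \frac{1}{- \frac{118931}{8}} = - \frac{8}{118931}$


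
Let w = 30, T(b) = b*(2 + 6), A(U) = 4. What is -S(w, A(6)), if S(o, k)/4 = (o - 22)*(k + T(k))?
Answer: -1152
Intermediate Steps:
T(b) = 8*b (T(b) = b*8 = 8*b)
S(o, k) = 36*k*(-22 + o) (S(o, k) = 4*((o - 22)*(k + 8*k)) = 4*((-22 + o)*(9*k)) = 4*(9*k*(-22 + o)) = 36*k*(-22 + o))
-S(w, A(6)) = -36*4*(-22 + 30) = -36*4*8 = -1*1152 = -1152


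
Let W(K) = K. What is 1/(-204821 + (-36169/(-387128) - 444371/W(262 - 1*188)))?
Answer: -2046248/431402117321 ≈ -4.7432e-6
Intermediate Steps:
1/(-204821 + (-36169/(-387128) - 444371/W(262 - 1*188))) = 1/(-204821 + (-36169/(-387128) - 444371/(262 - 1*188))) = 1/(-204821 + (-36169*(-1/387128) - 444371/(262 - 188))) = 1/(-204821 + (5167/55304 - 444371/74)) = 1/(-204821 - 12287555713/2046248) = 1/(-431402117321/2046248) = -2046248/431402117321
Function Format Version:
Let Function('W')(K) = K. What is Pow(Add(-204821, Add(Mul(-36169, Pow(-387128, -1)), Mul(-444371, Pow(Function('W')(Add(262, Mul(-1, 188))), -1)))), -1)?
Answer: Rational(-2046248, 431402117321) ≈ -4.7432e-6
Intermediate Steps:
Pow(Add(-204821, Add(Mul(-36169, Pow(-387128, -1)), Mul(-444371, Pow(Function('W')(Add(262, Mul(-1, 188))), -1)))), -1) = Pow(Add(-204821, Add(Mul(-36169, Pow(-387128, -1)), Mul(-444371, Pow(Add(262, Mul(-1, 188)), -1)))), -1) = Pow(Add(-204821, Add(Mul(-36169, Rational(-1, 387128)), Mul(-444371, Pow(Add(262, -188), -1)))), -1) = Pow(Add(-204821, Add(Rational(5167, 55304), Mul(-444371, Pow(74, -1)))), -1) = Pow(Add(-204821, Add(Rational(5167, 55304), Mul(-444371, Rational(1, 74)))), -1) = Pow(Add(-204821, Add(Rational(5167, 55304), Rational(-444371, 74))), -1) = Pow(Add(-204821, Rational(-12287555713, 2046248)), -1) = Pow(Rational(-431402117321, 2046248), -1) = Rational(-2046248, 431402117321)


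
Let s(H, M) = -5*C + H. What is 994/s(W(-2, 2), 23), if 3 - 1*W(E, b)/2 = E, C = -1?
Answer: 994/15 ≈ 66.267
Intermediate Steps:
W(E, b) = 6 - 2*E
s(H, M) = 5 + H (s(H, M) = -5*(-1) + H = 5 + H)
994/s(W(-2, 2), 23) = 994/(5 + (6 - 2*(-2))) = 994/(5 + (6 + 4)) = 994/(5 + 10) = 994/15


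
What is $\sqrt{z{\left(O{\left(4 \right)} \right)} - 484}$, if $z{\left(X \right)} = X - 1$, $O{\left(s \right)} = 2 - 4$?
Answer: $i \sqrt{487} \approx 22.068 i$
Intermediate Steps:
$O{\left(s \right)} = -2$ ($O{\left(s \right)} = 2 - 4 = -2$)
$z{\left(X \right)} = -1 + X$
$\sqrt{z{\left(O{\left(4 \right)} \right)} - 484} = \sqrt{\left(-1 - 2\right) - 484} = \sqrt{-3 - 484} = \sqrt{-487} = i \sqrt{487}$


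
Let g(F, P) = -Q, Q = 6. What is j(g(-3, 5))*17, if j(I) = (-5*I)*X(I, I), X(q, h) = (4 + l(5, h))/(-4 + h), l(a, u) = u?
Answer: 102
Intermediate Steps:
X(q, h) = (4 + h)/(-4 + h)
g(F, P) = -6 (g(F, P) = -1*6 = -6)
j(I) = -5*I*(4 + I)/(-4 + I) (j(I) = (-5*I)*((4 + I)/(-4 + I)) = -5*I*(4 + I)/(-4 + I))
j(g(-3, 5))*17 = -5*(-6)*(4 - 6)/(-4 - 6)*17 = -5*(-6)*(-2)/(-10)*17 = -5*(-6)*(-1/10)*(-2)*17 = 6*17 = 102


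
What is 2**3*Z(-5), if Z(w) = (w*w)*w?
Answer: -1000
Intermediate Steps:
Z(w) = w**3 (Z(w) = w**2*w = w**3)
2**3*Z(-5) = 2**3*(-5)**3 = 8*(-125) = -1000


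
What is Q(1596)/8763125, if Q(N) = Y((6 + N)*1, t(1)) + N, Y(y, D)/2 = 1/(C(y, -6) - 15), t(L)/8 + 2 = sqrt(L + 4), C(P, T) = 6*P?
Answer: 15316814/84099710625 ≈ 0.00018213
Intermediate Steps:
t(L) = -16 + 8*sqrt(4 + L) (t(L) = -16 + 8*sqrt(L + 4) = -16 + 8*sqrt(4 + L))
Y(y, D) = 2/(-15 + 6*y) (Y(y, D) = 2/(6*y - 15) = 2/(-15 + 6*y))
Q(N) = N + 2/(3*(7 + 2*N)) (Q(N) = 2/(3*(-5 + 2*((6 + N)*1))) + N = 2/(3*(-5 + 2*(6 + N))) + N = 2/(3*(-5 + (12 + 2*N))) + N = 2/(3*(7 + 2*N)) + N = N + 2/(3*(7 + 2*N)))
Q(1596)/8763125 = ((2 + 3*1596*(7 + 2*1596))/(3*(7 + 2*1596)))/8763125 = ((2 + 3*1596*(7 + 3192))/(3*(7 + 3192)))*(1/8763125) = ((1/3)*(2 + 3*1596*3199)/3199)*(1/8763125) = ((1/3)*(1/3199)*(2 + 15316812))*(1/8763125) = ((1/3)*(1/3199)*15316814)*(1/8763125) = (15316814/9597)*(1/8763125) = 15316814/84099710625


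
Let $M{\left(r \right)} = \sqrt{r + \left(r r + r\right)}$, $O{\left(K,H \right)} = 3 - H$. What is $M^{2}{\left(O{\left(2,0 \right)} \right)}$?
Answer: $15$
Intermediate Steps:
$M{\left(r \right)} = \sqrt{r^{2} + 2 r}$ ($M{\left(r \right)} = \sqrt{r + \left(r^{2} + r\right)} = \sqrt{r + \left(r + r^{2}\right)} = \sqrt{r^{2} + 2 r}$)
$M^{2}{\left(O{\left(2,0 \right)} \right)} = \left(\sqrt{\left(3 - 0\right) \left(2 + \left(3 - 0\right)\right)}\right)^{2} = \left(\sqrt{\left(3 + 0\right) \left(2 + \left(3 + 0\right)\right)}\right)^{2} = \left(\sqrt{3 \left(2 + 3\right)}\right)^{2} = \left(\sqrt{3 \cdot 5}\right)^{2} = \left(\sqrt{15}\right)^{2} = 15$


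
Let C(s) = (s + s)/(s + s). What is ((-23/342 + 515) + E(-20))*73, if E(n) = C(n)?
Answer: 12880777/342 ≈ 37663.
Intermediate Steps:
C(s) = 1 (C(s) = (2*s)/((2*s)) = (2*s)*(1/(2*s)) = 1)
E(n) = 1
((-23/342 + 515) + E(-20))*73 = ((-23/342 + 515) + 1)*73 = (176107/342 + 1)*73 = (176449/342)*73 = 12880777/342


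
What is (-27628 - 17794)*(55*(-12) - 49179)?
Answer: 2263787058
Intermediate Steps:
(-27628 - 17794)*(55*(-12) - 49179) = -45422*(-660 - 49179) = -45422*(-49839) = 2263787058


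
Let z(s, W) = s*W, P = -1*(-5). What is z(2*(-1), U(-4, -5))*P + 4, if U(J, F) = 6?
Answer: -56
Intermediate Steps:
P = 5
z(s, W) = W*s
z(2*(-1), U(-4, -5))*P + 4 = (6*(2*(-1)))*5 + 4 = (6*(-2))*5 + 4 = -12*5 + 4 = -60 + 4 = -56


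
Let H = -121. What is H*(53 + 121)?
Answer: -21054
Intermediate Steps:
H*(53 + 121) = -121*(53 + 121) = -121*174 = -21054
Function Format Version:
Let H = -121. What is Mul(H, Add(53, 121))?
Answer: -21054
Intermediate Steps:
Mul(H, Add(53, 121)) = Mul(-121, Add(53, 121)) = Mul(-121, 174) = -21054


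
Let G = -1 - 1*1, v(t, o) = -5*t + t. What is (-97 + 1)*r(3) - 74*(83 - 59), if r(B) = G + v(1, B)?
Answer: -1200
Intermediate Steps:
v(t, o) = -4*t
G = -2 (G = -1 - 1 = -2)
r(B) = -6 (r(B) = -2 - 4*1 = -2 - 4 = -6)
(-97 + 1)*r(3) - 74*(83 - 59) = (-97 + 1)*(-6) - 74*(83 - 59) = -96*(-6) - 74*24 = 576 - 1776 = -1200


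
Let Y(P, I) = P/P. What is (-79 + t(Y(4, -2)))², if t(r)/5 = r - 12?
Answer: 17956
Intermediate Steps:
Y(P, I) = 1
t(r) = -60 + 5*r (t(r) = 5*(r - 12) = 5*(-12 + r) = -60 + 5*r)
(-79 + t(Y(4, -2)))² = (-79 + (-60 + 5*1))² = (-79 + (-60 + 5))² = (-79 - 55)² = (-134)² = 17956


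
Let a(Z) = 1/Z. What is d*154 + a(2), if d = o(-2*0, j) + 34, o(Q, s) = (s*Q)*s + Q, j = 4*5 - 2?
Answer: 10473/2 ≈ 5236.5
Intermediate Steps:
j = 18 (j = 20 - 2 = 18)
o(Q, s) = Q + Q*s² (o(Q, s) = (Q*s)*s + Q = Q*s² + Q = Q + Q*s²)
d = 34 (d = (-2*0)*(1 + 18²) + 34 = 0*(1 + 324) + 34 = 0*325 + 34 = 0 + 34 = 34)
d*154 + a(2) = 34*154 + 1/2 = 5236 + ½ = 10473/2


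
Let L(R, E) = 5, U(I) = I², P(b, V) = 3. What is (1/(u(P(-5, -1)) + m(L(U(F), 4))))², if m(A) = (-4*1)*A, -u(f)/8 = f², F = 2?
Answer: 1/8464 ≈ 0.00011815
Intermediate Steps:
u(f) = -8*f²
m(A) = -4*A
(1/(u(P(-5, -1)) + m(L(U(F), 4))))² = (1/(-8*3² - 4*5))² = (1/(-8*9 - 20))² = (1/(-72 - 20))² = (1/(-92))² = (-1/92)² = 1/8464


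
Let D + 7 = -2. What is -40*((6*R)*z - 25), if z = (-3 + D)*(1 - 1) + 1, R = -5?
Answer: 2200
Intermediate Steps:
D = -9 (D = -7 - 2 = -9)
z = 1 (z = (-3 - 9)*(1 - 1) + 1 = -12*0 + 1 = 0 + 1 = 1)
-40*((6*R)*z - 25) = -40*((6*(-5))*1 - 25) = -40*(-30*1 - 25) = -40*(-30 - 25) = -40*(-55) = 2200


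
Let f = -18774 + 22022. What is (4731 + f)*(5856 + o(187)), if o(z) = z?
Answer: 48217097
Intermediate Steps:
f = 3248
(4731 + f)*(5856 + o(187)) = (4731 + 3248)*(5856 + 187) = 7979*6043 = 48217097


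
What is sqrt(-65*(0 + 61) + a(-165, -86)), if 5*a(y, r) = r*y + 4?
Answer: I*sqrt(28155)/5 ≈ 33.559*I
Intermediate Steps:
a(y, r) = 4/5 + r*y/5 (a(y, r) = (r*y + 4)/5 = (4 + r*y)/5 = 4/5 + r*y/5)
sqrt(-65*(0 + 61) + a(-165, -86)) = sqrt(-65*(0 + 61) + (4/5 + (1/5)*(-86)*(-165))) = sqrt(-65*61 + (4/5 + 2838)) = sqrt(-3965 + 14194/5) = sqrt(-5631/5) = I*sqrt(28155)/5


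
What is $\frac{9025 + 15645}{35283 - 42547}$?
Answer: $- \frac{12335}{3632} \approx -3.3962$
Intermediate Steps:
$\frac{9025 + 15645}{35283 - 42547} = \frac{24670}{-7264} = 24670 \left(- \frac{1}{7264}\right) = - \frac{12335}{3632}$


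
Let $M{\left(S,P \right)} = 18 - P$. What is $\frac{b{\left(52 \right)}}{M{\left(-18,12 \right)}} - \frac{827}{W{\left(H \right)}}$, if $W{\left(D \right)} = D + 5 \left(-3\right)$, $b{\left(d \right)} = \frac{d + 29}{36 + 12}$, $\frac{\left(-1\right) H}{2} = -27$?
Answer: $- \frac{26113}{1248} \approx -20.924$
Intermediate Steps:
$H = 54$ ($H = \left(-2\right) \left(-27\right) = 54$)
$b{\left(d \right)} = \frac{29}{48} + \frac{d}{48}$ ($b{\left(d \right)} = \frac{29 + d}{48} = \left(29 + d\right) \frac{1}{48} = \frac{29}{48} + \frac{d}{48}$)
$W{\left(D \right)} = -15 + D$ ($W{\left(D \right)} = D - 15 = -15 + D$)
$\frac{b{\left(52 \right)}}{M{\left(-18,12 \right)}} - \frac{827}{W{\left(H \right)}} = \frac{\frac{29}{48} + \frac{1}{48} \cdot 52}{18 - 12} - \frac{827}{-15 + 54} = \frac{\frac{29}{48} + \frac{13}{12}}{18 - 12} - \frac{827}{39} = \frac{27}{16 \cdot 6} - \frac{827}{39} = \frac{27}{16} \cdot \frac{1}{6} - \frac{827}{39} = \frac{9}{32} - \frac{827}{39} = - \frac{26113}{1248}$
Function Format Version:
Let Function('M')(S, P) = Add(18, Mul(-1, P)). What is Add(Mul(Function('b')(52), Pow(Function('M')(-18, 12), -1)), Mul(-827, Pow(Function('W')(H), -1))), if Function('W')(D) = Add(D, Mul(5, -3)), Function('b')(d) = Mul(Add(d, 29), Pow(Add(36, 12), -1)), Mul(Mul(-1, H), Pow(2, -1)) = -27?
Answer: Rational(-26113, 1248) ≈ -20.924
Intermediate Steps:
H = 54 (H = Mul(-2, -27) = 54)
Function('b')(d) = Add(Rational(29, 48), Mul(Rational(1, 48), d)) (Function('b')(d) = Mul(Add(29, d), Pow(48, -1)) = Mul(Add(29, d), Rational(1, 48)) = Add(Rational(29, 48), Mul(Rational(1, 48), d)))
Function('W')(D) = Add(-15, D) (Function('W')(D) = Add(D, -15) = Add(-15, D))
Add(Mul(Function('b')(52), Pow(Function('M')(-18, 12), -1)), Mul(-827, Pow(Function('W')(H), -1))) = Add(Mul(Add(Rational(29, 48), Mul(Rational(1, 48), 52)), Pow(Add(18, Mul(-1, 12)), -1)), Mul(-827, Pow(Add(-15, 54), -1))) = Add(Mul(Add(Rational(29, 48), Rational(13, 12)), Pow(Add(18, -12), -1)), Mul(-827, Pow(39, -1))) = Add(Mul(Rational(27, 16), Pow(6, -1)), Mul(-827, Rational(1, 39))) = Add(Mul(Rational(27, 16), Rational(1, 6)), Rational(-827, 39)) = Add(Rational(9, 32), Rational(-827, 39)) = Rational(-26113, 1248)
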